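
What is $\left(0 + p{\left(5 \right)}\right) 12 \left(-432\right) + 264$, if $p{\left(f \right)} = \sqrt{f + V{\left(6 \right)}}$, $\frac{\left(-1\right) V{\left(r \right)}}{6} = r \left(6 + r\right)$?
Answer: $264 - 5184 i \sqrt{427} \approx 264.0 - 1.0712 \cdot 10^{5} i$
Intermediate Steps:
$V{\left(r \right)} = - 6 r \left(6 + r\right)$
$p{\left(f \right)} = \sqrt{-432 + f}$ ($p{\left(f \right)} = \sqrt{f - 36 \left(6 + 6\right)} = \sqrt{f - 36 \cdot 12} = \sqrt{f - 432} = \sqrt{-432 + f}$)
$\left(0 + p{\left(5 \right)}\right) 12 \left(-432\right) + 264 = \left(0 + \sqrt{-432 + 5}\right) 12 \left(-432\right) + 264 = \left(0 + \sqrt{-427}\right) 12 \left(-432\right) + 264 = \left(0 + i \sqrt{427}\right) 12 \left(-432\right) + 264 = i \sqrt{427} \cdot 12 \left(-432\right) + 264 = 12 i \sqrt{427} \left(-432\right) + 264 = - 5184 i \sqrt{427} + 264 = 264 - 5184 i \sqrt{427}$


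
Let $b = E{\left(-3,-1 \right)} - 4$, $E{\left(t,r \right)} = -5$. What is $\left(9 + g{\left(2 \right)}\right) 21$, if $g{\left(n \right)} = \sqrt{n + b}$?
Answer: $189 + 21 i \sqrt{7} \approx 189.0 + 55.561 i$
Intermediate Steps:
$b = -9$ ($b = -5 - 4 = -9$)
$g{\left(n \right)} = \sqrt{-9 + n}$ ($g{\left(n \right)} = \sqrt{n - 9} = \sqrt{-9 + n}$)
$\left(9 + g{\left(2 \right)}\right) 21 = \left(9 + \sqrt{-9 + 2}\right) 21 = \left(9 + \sqrt{-7}\right) 21 = \left(9 + i \sqrt{7}\right) 21 = 189 + 21 i \sqrt{7}$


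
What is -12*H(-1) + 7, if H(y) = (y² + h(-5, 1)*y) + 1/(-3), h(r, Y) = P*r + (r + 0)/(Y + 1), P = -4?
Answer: 209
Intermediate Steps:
h(r, Y) = -4*r + r/(1 + Y) (h(r, Y) = -4*r + (r + 0)/(Y + 1) = -4*r + r/(1 + Y))
H(y) = -⅓ + y² + 35*y/2 (H(y) = (y² + (-1*(-5)*(3 + 4*1)/(1 + 1))*y) + 1/(-3) = (y² + (-1*(-5)*(3 + 4)/2)*y) + 1*(-⅓) = (y² + (-1*(-5)*½*7)*y) - ⅓ = (y² + 35*y/2) - ⅓ = -⅓ + y² + 35*y/2)
-12*H(-1) + 7 = -12*(-⅓ + (-1)² + (35/2)*(-1)) + 7 = -12*(-⅓ + 1 - 35/2) + 7 = -12*(-101/6) + 7 = 202 + 7 = 209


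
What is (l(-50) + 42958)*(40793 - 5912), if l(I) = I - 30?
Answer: 1495627518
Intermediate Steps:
l(I) = -30 + I
(l(-50) + 42958)*(40793 - 5912) = ((-30 - 50) + 42958)*(40793 - 5912) = (-80 + 42958)*34881 = 42878*34881 = 1495627518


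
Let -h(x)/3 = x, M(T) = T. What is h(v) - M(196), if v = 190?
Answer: -766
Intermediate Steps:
h(x) = -3*x
h(v) - M(196) = -3*190 - 1*196 = -570 - 196 = -766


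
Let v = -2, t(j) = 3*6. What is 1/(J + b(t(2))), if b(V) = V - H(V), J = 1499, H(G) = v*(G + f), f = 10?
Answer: 1/1573 ≈ 0.00063573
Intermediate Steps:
t(j) = 18
H(G) = -20 - 2*G (H(G) = -2*(G + 10) = -2*(10 + G) = -20 - 2*G)
b(V) = 20 + 3*V (b(V) = V - (-20 - 2*V) = V + (20 + 2*V) = 20 + 3*V)
1/(J + b(t(2))) = 1/(1499 + (20 + 3*18)) = 1/(1499 + (20 + 54)) = 1/(1499 + 74) = 1/1573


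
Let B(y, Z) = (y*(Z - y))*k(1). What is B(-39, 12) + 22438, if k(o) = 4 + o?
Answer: 12493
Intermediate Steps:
B(y, Z) = 5*y*(Z - y) (B(y, Z) = (y*(Z - y))*(4 + 1) = (y*(Z - y))*5 = 5*y*(Z - y))
B(-39, 12) + 22438 = 5*(-39)*(12 - 1*(-39)) + 22438 = 5*(-39)*(12 + 39) + 22438 = 5*(-39)*51 + 22438 = -9945 + 22438 = 12493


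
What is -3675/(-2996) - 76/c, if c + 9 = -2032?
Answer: 1104053/873548 ≈ 1.2639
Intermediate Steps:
c = -2041 (c = -9 - 2032 = -2041)
-3675/(-2996) - 76/c = -3675/(-2996) - 76/(-2041) = -3675*(-1/2996) - 76*(-1/2041) = 525/428 + 76/2041 = 1104053/873548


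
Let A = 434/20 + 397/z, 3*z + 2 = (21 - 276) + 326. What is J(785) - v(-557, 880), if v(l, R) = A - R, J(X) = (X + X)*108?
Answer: 39192239/230 ≈ 1.7040e+5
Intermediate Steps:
z = 23 (z = -⅔ + ((21 - 276) + 326)/3 = -⅔ + (-255 + 326)/3 = -⅔ + (⅓)*71 = -⅔ + 71/3 = 23)
J(X) = 216*X (J(X) = (2*X)*108 = 216*X)
A = 8961/230 (A = 434/20 + 397/23 = 434*(1/20) + 397*(1/23) = 217/10 + 397/23 = 8961/230 ≈ 38.961)
v(l, R) = 8961/230 - R
J(785) - v(-557, 880) = 216*785 - (8961/230 - 1*880) = 169560 - (8961/230 - 880) = 169560 - 1*(-193439/230) = 169560 + 193439/230 = 39192239/230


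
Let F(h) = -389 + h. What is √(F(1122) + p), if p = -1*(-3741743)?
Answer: 2*√935619 ≈ 1934.5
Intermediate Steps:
p = 3741743
√(F(1122) + p) = √((-389 + 1122) + 3741743) = √(733 + 3741743) = √3742476 = 2*√935619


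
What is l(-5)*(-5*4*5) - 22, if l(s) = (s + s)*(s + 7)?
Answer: 1978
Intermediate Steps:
l(s) = 2*s*(7 + s) (l(s) = (2*s)*(7 + s) = 2*s*(7 + s))
l(-5)*(-5*4*5) - 22 = (2*(-5)*(7 - 5))*(-5*4*5) - 22 = (2*(-5)*2)*(-20*5) - 22 = -20*(-100) - 22 = 2000 - 22 = 1978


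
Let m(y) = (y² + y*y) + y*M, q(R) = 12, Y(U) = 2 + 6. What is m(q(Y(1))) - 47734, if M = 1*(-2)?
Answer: -47470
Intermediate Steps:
Y(U) = 8
M = -2
m(y) = -2*y + 2*y² (m(y) = (y² + y*y) + y*(-2) = (y² + y²) - 2*y = 2*y² - 2*y = -2*y + 2*y²)
m(q(Y(1))) - 47734 = 2*12*(-1 + 12) - 47734 = 2*12*11 - 47734 = 264 - 47734 = -47470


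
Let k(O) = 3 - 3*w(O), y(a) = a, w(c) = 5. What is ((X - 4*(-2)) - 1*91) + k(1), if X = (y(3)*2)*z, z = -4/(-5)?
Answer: -451/5 ≈ -90.200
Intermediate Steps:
z = ⅘ (z = -4*(-⅕) = ⅘ ≈ 0.80000)
X = 24/5 (X = (3*2)*(⅘) = 6*(⅘) = 24/5 ≈ 4.8000)
k(O) = -12 (k(O) = 3 - 3*5 = 3 - 15 = -12)
((X - 4*(-2)) - 1*91) + k(1) = ((24/5 - 4*(-2)) - 1*91) - 12 = ((24/5 + 8) - 91) - 12 = (64/5 - 91) - 12 = -391/5 - 12 = -451/5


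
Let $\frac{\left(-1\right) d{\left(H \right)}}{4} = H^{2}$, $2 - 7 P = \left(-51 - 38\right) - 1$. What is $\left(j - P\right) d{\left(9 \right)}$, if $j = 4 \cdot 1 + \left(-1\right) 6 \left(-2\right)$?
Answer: $- \frac{6480}{7} \approx -925.71$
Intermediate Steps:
$P = \frac{92}{7}$ ($P = \frac{2}{7} - \frac{\left(-51 - 38\right) - 1}{7} = \frac{2}{7} - \frac{-89 - 1}{7} = \frac{2}{7} - - \frac{90}{7} = \frac{2}{7} + \frac{90}{7} = \frac{92}{7} \approx 13.143$)
$j = 16$ ($j = 4 - -12 = 4 + 12 = 16$)
$d{\left(H \right)} = - 4 H^{2}$
$\left(j - P\right) d{\left(9 \right)} = \left(16 - \frac{92}{7}\right) \left(- 4 \cdot 9^{2}\right) = \left(16 - \frac{92}{7}\right) \left(\left(-4\right) 81\right) = \frac{20}{7} \left(-324\right) = - \frac{6480}{7}$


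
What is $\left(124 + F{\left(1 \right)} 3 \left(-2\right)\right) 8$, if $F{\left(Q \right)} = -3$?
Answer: $1136$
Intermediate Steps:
$\left(124 + F{\left(1 \right)} 3 \left(-2\right)\right) 8 = \left(124 - 3 \cdot 3 \left(-2\right)\right) 8 = \left(124 - -18\right) 8 = \left(124 + 18\right) 8 = 142 \cdot 8 = 1136$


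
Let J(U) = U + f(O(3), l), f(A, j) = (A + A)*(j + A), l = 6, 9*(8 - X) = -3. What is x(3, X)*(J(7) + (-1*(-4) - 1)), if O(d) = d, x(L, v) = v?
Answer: 1600/3 ≈ 533.33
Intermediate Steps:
X = 25/3 (X = 8 - 1/9*(-3) = 8 + 1/3 = 25/3 ≈ 8.3333)
f(A, j) = 2*A*(A + j) (f(A, j) = (2*A)*(A + j) = 2*A*(A + j))
J(U) = 54 + U (J(U) = U + 2*3*(3 + 6) = U + 2*3*9 = U + 54 = 54 + U)
x(3, X)*(J(7) + (-1*(-4) - 1)) = 25*((54 + 7) + (-1*(-4) - 1))/3 = 25*(61 + (4 - 1))/3 = 25*(61 + 3)/3 = (25/3)*64 = 1600/3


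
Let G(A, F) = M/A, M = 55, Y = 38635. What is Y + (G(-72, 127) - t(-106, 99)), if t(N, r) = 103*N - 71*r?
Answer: 4073849/72 ≈ 56581.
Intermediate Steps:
t(N, r) = -71*r + 103*N
G(A, F) = 55/A
Y + (G(-72, 127) - t(-106, 99)) = 38635 + (55/(-72) - (-71*99 + 103*(-106))) = 38635 + (55*(-1/72) - (-7029 - 10918)) = 38635 + (-55/72 - 1*(-17947)) = 38635 + (-55/72 + 17947) = 38635 + 1292129/72 = 4073849/72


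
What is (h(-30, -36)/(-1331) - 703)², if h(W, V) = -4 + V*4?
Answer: 875244447025/1771561 ≈ 4.9405e+5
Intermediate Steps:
h(W, V) = -4 + 4*V
(h(-30, -36)/(-1331) - 703)² = ((-4 + 4*(-36))/(-1331) - 703)² = ((-4 - 144)*(-1/1331) - 703)² = (-148*(-1/1331) - 703)² = (148/1331 - 703)² = (-935545/1331)² = 875244447025/1771561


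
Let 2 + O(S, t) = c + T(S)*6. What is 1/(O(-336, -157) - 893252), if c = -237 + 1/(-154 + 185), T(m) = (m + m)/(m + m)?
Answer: -31/27698034 ≈ -1.1192e-6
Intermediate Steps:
T(m) = 1 (T(m) = (2*m)/((2*m)) = (2*m)*(1/(2*m)) = 1)
c = -7346/31 (c = -237 + 1/31 = -7346/31 ≈ -236.97)
O(S, t) = -7222/31 (O(S, t) = -2 + (-7346/31 + 1*6) = -2 + (-7346/31 + 6) = -2 - 7160/31 = -7222/31)
1/(O(-336, -157) - 893252) = 1/(-7222/31 - 893252) = 1/(-27698034/31) = -31/27698034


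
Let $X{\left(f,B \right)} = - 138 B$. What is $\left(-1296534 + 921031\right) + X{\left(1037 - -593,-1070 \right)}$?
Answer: $-227843$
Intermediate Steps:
$\left(-1296534 + 921031\right) + X{\left(1037 - -593,-1070 \right)} = \left(-1296534 + 921031\right) - -147660 = -375503 + 147660 = -227843$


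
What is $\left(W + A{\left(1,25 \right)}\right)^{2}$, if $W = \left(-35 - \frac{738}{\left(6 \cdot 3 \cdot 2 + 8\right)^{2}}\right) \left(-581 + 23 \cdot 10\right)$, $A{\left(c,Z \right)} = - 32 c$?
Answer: $\frac{143770243718929}{937024} \approx 1.5343 \cdot 10^{8}$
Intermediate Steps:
$W = \frac{12021399}{968}$ ($W = \left(-35 - \frac{738}{\left(18 \cdot 2 + 8\right)^{2}}\right) \left(-581 + 230\right) = \left(-35 - \frac{738}{\left(36 + 8\right)^{2}}\right) \left(-351\right) = \left(-35 - \frac{738}{44^{2}}\right) \left(-351\right) = \left(-35 - \frac{738}{1936}\right) \left(-351\right) = \left(-35 - \frac{369}{968}\right) \left(-351\right) = \left(- \frac{34249}{968}\right) \left(-351\right) = \frac{12021399}{968} \approx 12419.0$)
$\left(W + A{\left(1,25 \right)}\right)^{2} = \left(\frac{12021399}{968} - 32\right)^{2} = \left(\frac{11990423}{968}\right)^{2} = \frac{143770243718929}{937024}$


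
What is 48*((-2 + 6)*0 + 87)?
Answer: 4176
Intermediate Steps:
48*((-2 + 6)*0 + 87) = 48*(4*0 + 87) = 48*(0 + 87) = 48*87 = 4176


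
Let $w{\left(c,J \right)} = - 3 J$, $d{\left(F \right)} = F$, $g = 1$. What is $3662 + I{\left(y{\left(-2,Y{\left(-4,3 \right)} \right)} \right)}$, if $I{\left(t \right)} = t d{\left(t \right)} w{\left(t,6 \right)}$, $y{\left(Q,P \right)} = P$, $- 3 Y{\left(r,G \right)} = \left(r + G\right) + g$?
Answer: $3662$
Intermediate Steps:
$Y{\left(r,G \right)} = - \frac{1}{3} - \frac{G}{3} - \frac{r}{3}$ ($Y{\left(r,G \right)} = - \frac{\left(r + G\right) + 1}{3} = - \frac{\left(G + r\right) + 1}{3} = - \frac{1 + G + r}{3} = - \frac{1}{3} - \frac{G}{3} - \frac{r}{3}$)
$I{\left(t \right)} = - 18 t^{2}$ ($I{\left(t \right)} = t t \left(\left(-3\right) 6\right) = t^{2} \left(-18\right) = - 18 t^{2}$)
$3662 + I{\left(y{\left(-2,Y{\left(-4,3 \right)} \right)} \right)} = 3662 - 18 \left(- \frac{1}{3} - 1 - - \frac{4}{3}\right)^{2} = 3662 - 18 \left(- \frac{1}{3} - 1 + \frac{4}{3}\right)^{2} = 3662 - 18 \cdot 0^{2} = 3662 - 0 = 3662 + 0 = 3662$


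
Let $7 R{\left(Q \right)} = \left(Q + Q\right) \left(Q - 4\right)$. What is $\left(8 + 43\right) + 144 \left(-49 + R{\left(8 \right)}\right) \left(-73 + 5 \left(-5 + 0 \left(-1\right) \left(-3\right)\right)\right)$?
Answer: $562515$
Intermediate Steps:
$R{\left(Q \right)} = \frac{2 Q \left(-4 + Q\right)}{7}$ ($R{\left(Q \right)} = \frac{\left(Q + Q\right) \left(Q - 4\right)}{7} = \frac{2 Q \left(-4 + Q\right)}{7}$)
$\left(8 + 43\right) + 144 \left(-49 + R{\left(8 \right)}\right) \left(-73 + 5 \left(-5 + 0 \left(-1\right) \left(-3\right)\right)\right) = \left(8 + 43\right) + 144 \left(-49 + \frac{2}{7} \cdot 8 \left(-4 + 8\right)\right) \left(-73 + 5 \left(-5 + 0 \left(-1\right) \left(-3\right)\right)\right) = 51 + 144 \left(-49 + \frac{2}{7} \cdot 8 \cdot 4\right) \left(-73 + 5 \left(-5 + 0 \left(-3\right)\right)\right) = 51 + 144 \left(-49 + \frac{64}{7}\right) \left(-73 + 5 \left(-5 + 0\right)\right) = 51 + 144 \left(- \frac{279 \left(-73 + 5 \left(-5\right)\right)}{7}\right) = 51 + 144 \left(- \frac{279 \left(-73 - 25\right)}{7}\right) = 51 + 144 \left(\left(- \frac{279}{7}\right) \left(-98\right)\right) = 51 + 144 \cdot 3906 = 51 + 562464 = 562515$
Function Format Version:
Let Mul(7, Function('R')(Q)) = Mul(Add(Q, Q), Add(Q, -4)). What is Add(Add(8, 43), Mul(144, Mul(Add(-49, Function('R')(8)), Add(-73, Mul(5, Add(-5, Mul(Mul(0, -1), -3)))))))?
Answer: 562515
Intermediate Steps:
Function('R')(Q) = Mul(Rational(2, 7), Q, Add(-4, Q)) (Function('R')(Q) = Mul(Rational(1, 7), Mul(Add(Q, Q), Add(Q, -4))) = Mul(Rational(1, 7), Mul(Mul(2, Q), Add(-4, Q))) = Mul(Rational(1, 7), Mul(2, Q, Add(-4, Q))) = Mul(Rational(2, 7), Q, Add(-4, Q)))
Add(Add(8, 43), Mul(144, Mul(Add(-49, Function('R')(8)), Add(-73, Mul(5, Add(-5, Mul(Mul(0, -1), -3))))))) = Add(Add(8, 43), Mul(144, Mul(Add(-49, Mul(Rational(2, 7), 8, Add(-4, 8))), Add(-73, Mul(5, Add(-5, Mul(Mul(0, -1), -3))))))) = Add(51, Mul(144, Mul(Add(-49, Mul(Rational(2, 7), 8, 4)), Add(-73, Mul(5, Add(-5, Mul(0, -3))))))) = Add(51, Mul(144, Mul(Add(-49, Rational(64, 7)), Add(-73, Mul(5, Add(-5, 0)))))) = Add(51, Mul(144, Mul(Rational(-279, 7), Add(-73, Mul(5, -5))))) = Add(51, Mul(144, Mul(Rational(-279, 7), Add(-73, -25)))) = Add(51, Mul(144, Mul(Rational(-279, 7), -98))) = Add(51, Mul(144, 3906)) = Add(51, 562464) = 562515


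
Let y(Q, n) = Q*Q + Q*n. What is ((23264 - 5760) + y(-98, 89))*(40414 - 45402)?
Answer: -91709368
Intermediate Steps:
y(Q, n) = Q² + Q*n
((23264 - 5760) + y(-98, 89))*(40414 - 45402) = ((23264 - 5760) - 98*(-98 + 89))*(40414 - 45402) = (17504 - 98*(-9))*(-4988) = (17504 + 882)*(-4988) = 18386*(-4988) = -91709368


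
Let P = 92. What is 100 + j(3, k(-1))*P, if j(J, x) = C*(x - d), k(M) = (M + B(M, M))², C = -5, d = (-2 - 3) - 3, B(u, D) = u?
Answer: -5420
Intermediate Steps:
d = -8 (d = -5 - 3 = -8)
k(M) = 4*M² (k(M) = (M + M)² = (2*M)² = 4*M²)
j(J, x) = -40 - 5*x (j(J, x) = -5*(x - 1*(-8)) = -5*(x + 8) = -5*(8 + x) = -40 - 5*x)
100 + j(3, k(-1))*P = 100 + (-40 - 20*(-1)²)*92 = 100 + (-40 - 20)*92 = 100 - 60*92 = 100 - 5520 = -5420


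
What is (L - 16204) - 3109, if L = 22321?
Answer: 3008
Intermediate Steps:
(L - 16204) - 3109 = (22321 - 16204) - 3109 = 6117 - 3109 = 3008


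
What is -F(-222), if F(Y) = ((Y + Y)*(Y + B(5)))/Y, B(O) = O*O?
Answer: 394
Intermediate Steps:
B(O) = O²
F(Y) = 50 + 2*Y (F(Y) = ((Y + Y)*(Y + 5²))/Y = ((2*Y)*(Y + 25))/Y = ((2*Y)*(25 + Y))/Y = (2*Y*(25 + Y))/Y = 50 + 2*Y)
-F(-222) = -(50 + 2*(-222)) = -(50 - 444) = -1*(-394) = 394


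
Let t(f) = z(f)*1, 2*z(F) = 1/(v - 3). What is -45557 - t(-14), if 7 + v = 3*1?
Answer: -637797/14 ≈ -45557.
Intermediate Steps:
v = -4 (v = -7 + 3*1 = -7 + 3 = -4)
z(F) = -1/14 (z(F) = 1/(2*(-4 - 3)) = (1/2)/(-7) = (1/2)*(-1/7) = -1/14)
t(f) = -1/14 (t(f) = -1/14*1 = -1/14)
-45557 - t(-14) = -45557 - 1*(-1/14) = -45557 + 1/14 = -637797/14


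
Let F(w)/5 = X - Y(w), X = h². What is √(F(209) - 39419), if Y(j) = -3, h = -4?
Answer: 2*I*√9831 ≈ 198.3*I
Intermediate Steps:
X = 16 (X = (-4)² = 16)
F(w) = 95 (F(w) = 5*(16 - 1*(-3)) = 5*(16 + 3) = 5*19 = 95)
√(F(209) - 39419) = √(95 - 39419) = √(-39324) = 2*I*√9831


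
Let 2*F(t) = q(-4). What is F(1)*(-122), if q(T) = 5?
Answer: -305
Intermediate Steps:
F(t) = 5/2 (F(t) = (1/2)*5 = 5/2)
F(1)*(-122) = (5/2)*(-122) = -305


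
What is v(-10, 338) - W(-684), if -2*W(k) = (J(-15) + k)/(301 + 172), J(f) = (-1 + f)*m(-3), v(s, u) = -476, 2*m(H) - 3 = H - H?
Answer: -225502/473 ≈ -476.75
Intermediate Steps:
m(H) = 3/2 (m(H) = 3/2 + (H - H)/2 = 3/2 + (½)*0 = 3/2 + 0 = 3/2)
J(f) = -3/2 + 3*f/2 (J(f) = (-1 + f)*(3/2) = -3/2 + 3*f/2)
W(k) = 12/473 - k/946 (W(k) = -((-3/2 + (3/2)*(-15)) + k)/(2*(301 + 172)) = -((-3/2 - 45/2) + k)/(2*473) = -(-24 + k)/(2*473) = -(-24/473 + k/473)/2 = 12/473 - k/946)
v(-10, 338) - W(-684) = -476 - (12/473 - 1/946*(-684)) = -476 - (12/473 + 342/473) = -476 - 1*354/473 = -476 - 354/473 = -225502/473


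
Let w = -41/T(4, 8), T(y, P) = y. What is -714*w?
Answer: 14637/2 ≈ 7318.5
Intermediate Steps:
w = -41/4 ≈ -10.250
-714*w = -714*(-41/4) = 14637/2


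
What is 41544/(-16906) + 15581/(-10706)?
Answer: -354091225/90497818 ≈ -3.9127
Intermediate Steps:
41544/(-16906) + 15581/(-10706) = 41544*(-1/16906) + 15581*(-1/10706) = -20772/8453 - 15581/10706 = -354091225/90497818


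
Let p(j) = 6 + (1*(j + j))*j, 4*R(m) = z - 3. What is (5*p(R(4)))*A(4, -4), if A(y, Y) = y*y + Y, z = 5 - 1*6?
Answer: 480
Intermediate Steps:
z = -1 (z = 5 - 6 = -1)
A(y, Y) = Y + y² (A(y, Y) = y² + Y = Y + y²)
R(m) = -1 (R(m) = (-1 - 3)/4 = (¼)*(-4) = -1)
p(j) = 6 + 2*j² (p(j) = 6 + (1*(2*j))*j = 6 + (2*j)*j = 6 + 2*j²)
(5*p(R(4)))*A(4, -4) = (5*(6 + 2*(-1)²))*(-4 + 4²) = (5*(6 + 2*1))*(-4 + 16) = (5*(6 + 2))*12 = (5*8)*12 = 40*12 = 480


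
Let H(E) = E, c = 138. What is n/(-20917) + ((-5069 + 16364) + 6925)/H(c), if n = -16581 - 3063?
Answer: 191909306/1443273 ≈ 132.97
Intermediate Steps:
n = -19644
n/(-20917) + ((-5069 + 16364) + 6925)/H(c) = -19644/(-20917) + ((-5069 + 16364) + 6925)/138 = -19644*(-1/20917) + (11295 + 6925)*(1/138) = 19644/20917 + 18220*(1/138) = 19644/20917 + 9110/69 = 191909306/1443273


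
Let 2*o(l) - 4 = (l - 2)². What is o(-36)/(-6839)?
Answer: -724/6839 ≈ -0.10586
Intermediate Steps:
o(l) = 2 + (-2 + l)²/2 (o(l) = 2 + (l - 2)²/2 = 2 + (-2 + l)²/2)
o(-36)/(-6839) = (2 + (-2 - 36)²/2)/(-6839) = (2 + (½)*(-38)²)*(-1/6839) = (2 + (½)*1444)*(-1/6839) = (2 + 722)*(-1/6839) = 724*(-1/6839) = -724/6839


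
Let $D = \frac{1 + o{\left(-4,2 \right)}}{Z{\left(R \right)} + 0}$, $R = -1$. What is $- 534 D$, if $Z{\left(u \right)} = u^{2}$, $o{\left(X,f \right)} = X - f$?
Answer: $2670$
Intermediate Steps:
$D = -5$ ($D = \frac{1 - 6}{\left(-1\right)^{2} + 0} = \frac{1 - 6}{1 + 0} = \frac{1 - 6}{1} = \left(-5\right) 1 = -5$)
$- 534 D = \left(-534\right) \left(-5\right) = 2670$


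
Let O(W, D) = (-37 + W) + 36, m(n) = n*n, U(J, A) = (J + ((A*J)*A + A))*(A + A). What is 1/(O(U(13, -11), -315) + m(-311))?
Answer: 1/62070 ≈ 1.6111e-5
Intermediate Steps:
U(J, A) = 2*A*(A + J + J*A²) (U(J, A) = (J + (J*A² + A))*(2*A) = (J + (A + J*A²))*(2*A) = (A + J + J*A²)*(2*A) = 2*A*(A + J + J*A²))
m(n) = n²
O(W, D) = -1 + W
1/(O(U(13, -11), -315) + m(-311)) = 1/((-1 + 2*(-11)*(-11 + 13 + 13*(-11)²)) + (-311)²) = 1/((-1 + 2*(-11)*(-11 + 13 + 13*121)) + 96721) = 1/((-1 + 2*(-11)*(-11 + 13 + 1573)) + 96721) = 1/((-1 + 2*(-11)*1575) + 96721) = 1/((-1 - 34650) + 96721) = 1/(-34651 + 96721) = 1/62070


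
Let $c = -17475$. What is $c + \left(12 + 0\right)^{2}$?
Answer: $-17331$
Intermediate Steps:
$c + \left(12 + 0\right)^{2} = -17475 + \left(12 + 0\right)^{2} = -17475 + 12^{2} = -17475 + 144 = -17331$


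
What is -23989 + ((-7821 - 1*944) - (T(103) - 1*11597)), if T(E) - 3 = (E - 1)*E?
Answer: -31666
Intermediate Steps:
T(E) = 3 + E*(-1 + E) (T(E) = 3 + (E - 1)*E = 3 + (-1 + E)*E = 3 + E*(-1 + E))
-23989 + ((-7821 - 1*944) - (T(103) - 1*11597)) = -23989 + ((-7821 - 1*944) - ((3 + 103² - 1*103) - 1*11597)) = -23989 + ((-7821 - 944) - ((3 + 10609 - 103) - 11597)) = -23989 + (-8765 - (10509 - 11597)) = -23989 + (-8765 - 1*(-1088)) = -23989 + (-8765 + 1088) = -23989 - 7677 = -31666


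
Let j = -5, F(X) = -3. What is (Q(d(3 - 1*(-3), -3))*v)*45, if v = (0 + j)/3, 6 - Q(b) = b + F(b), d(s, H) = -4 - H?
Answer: -750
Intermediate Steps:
Q(b) = 9 - b (Q(b) = 6 - (b - 3) = 6 - (-3 + b) = 6 + (3 - b) = 9 - b)
v = -5/3 (v = (0 - 5)/3 = -5*⅓ = -5/3 ≈ -1.6667)
(Q(d(3 - 1*(-3), -3))*v)*45 = ((9 - (-4 - 1*(-3)))*(-5/3))*45 = ((9 - (-4 + 3))*(-5/3))*45 = ((9 - 1*(-1))*(-5/3))*45 = ((9 + 1)*(-5/3))*45 = (10*(-5/3))*45 = -50/3*45 = -750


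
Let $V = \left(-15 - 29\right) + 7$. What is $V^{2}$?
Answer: $1369$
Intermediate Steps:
$V = -37$ ($V = -44 + 7 = -37$)
$V^{2} = \left(-37\right)^{2} = 1369$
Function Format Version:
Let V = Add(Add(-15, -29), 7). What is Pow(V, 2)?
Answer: 1369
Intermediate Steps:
V = -37 (V = Add(-44, 7) = -37)
Pow(V, 2) = Pow(-37, 2) = 1369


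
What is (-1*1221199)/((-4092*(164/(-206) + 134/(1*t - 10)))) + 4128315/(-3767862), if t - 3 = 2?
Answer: -434959755393805/36520318935408 ≈ -11.910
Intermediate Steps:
t = 5 (t = 3 + 2 = 5)
(-1*1221199)/((-4092*(164/(-206) + 134/(1*t - 10)))) + 4128315/(-3767862) = (-1*1221199)/((-4092*(164/(-206) + 134/(1*5 - 10)))) + 4128315/(-3767862) = -1221199*(-1/(4092*(164*(-1/206) + 134/(5 - 10)))) + 4128315*(-1/3767862) = -1221199*(-1/(4092*(-82/103 + 134/(-5)))) - 1376105/1255954 = -1221199*(-1/(4092*(-82/103 + 134*(-⅕)))) - 1376105/1255954 = -1221199*(-1/(4092*(-82/103 - 134/5))) - 1376105/1255954 = -1221199/((-4092*(-14212/515))) - 1376105/1255954 = -1221199/58155504/515 - 1376105/1255954 = -1221199*515/58155504 - 1376105/1255954 = -628917485/58155504 - 1376105/1255954 = -434959755393805/36520318935408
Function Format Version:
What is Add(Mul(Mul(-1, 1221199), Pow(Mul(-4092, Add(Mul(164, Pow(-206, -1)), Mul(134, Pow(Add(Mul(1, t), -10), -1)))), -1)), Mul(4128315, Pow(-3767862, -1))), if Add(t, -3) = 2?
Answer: Rational(-434959755393805, 36520318935408) ≈ -11.910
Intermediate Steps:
t = 5 (t = Add(3, 2) = 5)
Add(Mul(Mul(-1, 1221199), Pow(Mul(-4092, Add(Mul(164, Pow(-206, -1)), Mul(134, Pow(Add(Mul(1, t), -10), -1)))), -1)), Mul(4128315, Pow(-3767862, -1))) = Add(Mul(Mul(-1, 1221199), Pow(Mul(-4092, Add(Mul(164, Pow(-206, -1)), Mul(134, Pow(Add(Mul(1, 5), -10), -1)))), -1)), Mul(4128315, Pow(-3767862, -1))) = Add(Mul(-1221199, Pow(Mul(-4092, Add(Mul(164, Rational(-1, 206)), Mul(134, Pow(Add(5, -10), -1)))), -1)), Mul(4128315, Rational(-1, 3767862))) = Add(Mul(-1221199, Pow(Mul(-4092, Add(Rational(-82, 103), Mul(134, Pow(-5, -1)))), -1)), Rational(-1376105, 1255954)) = Add(Mul(-1221199, Pow(Mul(-4092, Add(Rational(-82, 103), Mul(134, Rational(-1, 5)))), -1)), Rational(-1376105, 1255954)) = Add(Mul(-1221199, Pow(Mul(-4092, Add(Rational(-82, 103), Rational(-134, 5))), -1)), Rational(-1376105, 1255954)) = Add(Mul(-1221199, Pow(Mul(-4092, Rational(-14212, 515)), -1)), Rational(-1376105, 1255954)) = Add(Mul(-1221199, Pow(Rational(58155504, 515), -1)), Rational(-1376105, 1255954)) = Add(Mul(-1221199, Rational(515, 58155504)), Rational(-1376105, 1255954)) = Add(Rational(-628917485, 58155504), Rational(-1376105, 1255954)) = Rational(-434959755393805, 36520318935408)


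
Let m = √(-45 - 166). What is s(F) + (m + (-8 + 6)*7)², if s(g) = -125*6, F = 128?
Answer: -750 + (14 - I*√211)² ≈ -765.0 - 406.72*I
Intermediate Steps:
m = I*√211 (m = √(-211) = I*√211 ≈ 14.526*I)
s(g) = -750
s(F) + (m + (-8 + 6)*7)² = -750 + (I*√211 + (-8 + 6)*7)² = -750 + (I*√211 - 2*7)² = -750 + (I*√211 - 14)² = -750 + (-14 + I*√211)²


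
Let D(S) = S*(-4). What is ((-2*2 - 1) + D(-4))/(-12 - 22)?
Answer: -11/34 ≈ -0.32353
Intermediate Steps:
D(S) = -4*S
((-2*2 - 1) + D(-4))/(-12 - 22) = ((-2*2 - 1) - 4*(-4))/(-12 - 22) = ((-4 - 1) + 16)/(-34) = -(-5 + 16)/34 = -1/34*11 = -11/34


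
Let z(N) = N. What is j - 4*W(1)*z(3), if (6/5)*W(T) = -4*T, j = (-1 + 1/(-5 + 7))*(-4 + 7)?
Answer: 77/2 ≈ 38.500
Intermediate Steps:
j = -3/2 (j = (-1 + 1/2)*3 = (-1 + ½)*3 = -½*3 = -3/2 ≈ -1.5000)
W(T) = -10*T/3 (W(T) = 5*(-4*T)/6 = -10*T/3)
j - 4*W(1)*z(3) = -3/2 - 4*-10/3*1*3 = -3/2 - 4*(-10/3*3) = -3/2 - 4*(-10) = -3/2 - 1*(-40) = -3/2 + 40 = 77/2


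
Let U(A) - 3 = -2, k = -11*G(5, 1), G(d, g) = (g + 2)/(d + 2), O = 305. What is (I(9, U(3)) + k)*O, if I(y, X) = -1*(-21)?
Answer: 34770/7 ≈ 4967.1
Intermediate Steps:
G(d, g) = (2 + g)/(2 + d)
k = -33/7 (k = -11*(2 + 1)/(2 + 5) = -11*3/7 = -33/7 ≈ -4.7143)
U(A) = 1 (U(A) = 3 - 2 = 1)
I(y, X) = 21
(I(9, U(3)) + k)*O = (21 - 33/7)*305 = (114/7)*305 = 34770/7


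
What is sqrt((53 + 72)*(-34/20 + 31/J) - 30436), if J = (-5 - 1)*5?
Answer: I*sqrt(276999)/3 ≈ 175.44*I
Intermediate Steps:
J = -30 (J = -6*5 = -30)
sqrt((53 + 72)*(-34/20 + 31/J) - 30436) = sqrt((53 + 72)*(-34/20 + 31/(-30)) - 30436) = sqrt(125*(-34*1/20 + 31*(-1/30)) - 30436) = sqrt(125*(-17/10 - 31/30) - 30436) = sqrt(125*(-41/15) - 30436) = sqrt(-1025/3 - 30436) = sqrt(-92333/3) = I*sqrt(276999)/3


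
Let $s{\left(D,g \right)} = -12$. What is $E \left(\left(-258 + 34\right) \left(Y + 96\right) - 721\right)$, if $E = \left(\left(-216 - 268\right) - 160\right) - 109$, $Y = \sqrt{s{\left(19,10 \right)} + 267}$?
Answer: $16735425 + 168672 \sqrt{255} \approx 1.9429 \cdot 10^{7}$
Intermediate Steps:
$Y = \sqrt{255}$ ($Y = \sqrt{-12 + 267} = \sqrt{255} \approx 15.969$)
$E = -753$ ($E = \left(\left(-216 - 268\right) - 160\right) - 109 = \left(-484 - 160\right) - 109 = -644 - 109 = -753$)
$E \left(\left(-258 + 34\right) \left(Y + 96\right) - 721\right) = - 753 \left(\left(-258 + 34\right) \left(\sqrt{255} + 96\right) - 721\right) = - 753 \left(- 224 \left(96 + \sqrt{255}\right) - 721\right) = - 753 \left(\left(-21504 - 224 \sqrt{255}\right) - 721\right) = - 753 \left(-22225 - 224 \sqrt{255}\right) = 16735425 + 168672 \sqrt{255}$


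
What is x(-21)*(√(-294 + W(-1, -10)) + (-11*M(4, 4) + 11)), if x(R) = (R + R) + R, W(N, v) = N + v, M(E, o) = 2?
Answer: 693 - 63*I*√305 ≈ 693.0 - 1100.2*I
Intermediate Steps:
x(R) = 3*R (x(R) = 2*R + R = 3*R)
x(-21)*(√(-294 + W(-1, -10)) + (-11*M(4, 4) + 11)) = (3*(-21))*(√(-294 + (-1 - 10)) + (-11*2 + 11)) = -63*(√(-294 - 11) + (-22 + 11)) = -63*(√(-305) - 11) = -63*(I*√305 - 11) = -63*(-11 + I*√305) = 693 - 63*I*√305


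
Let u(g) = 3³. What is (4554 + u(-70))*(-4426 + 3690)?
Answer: -3371616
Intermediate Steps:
u(g) = 27
(4554 + u(-70))*(-4426 + 3690) = (4554 + 27)*(-4426 + 3690) = 4581*(-736) = -3371616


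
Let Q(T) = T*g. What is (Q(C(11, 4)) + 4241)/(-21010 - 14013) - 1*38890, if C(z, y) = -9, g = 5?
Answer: -1362048666/35023 ≈ -38890.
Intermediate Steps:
Q(T) = 5*T (Q(T) = T*5 = 5*T)
(Q(C(11, 4)) + 4241)/(-21010 - 14013) - 1*38890 = (5*(-9) + 4241)/(-21010 - 14013) - 1*38890 = (-45 + 4241)/(-35023) - 38890 = 4196*(-1/35023) - 38890 = -4196/35023 - 38890 = -1362048666/35023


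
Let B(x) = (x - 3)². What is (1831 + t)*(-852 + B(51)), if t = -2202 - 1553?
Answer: -2793648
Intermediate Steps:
B(x) = (-3 + x)²
t = -3755
(1831 + t)*(-852 + B(51)) = (1831 - 3755)*(-852 + (-3 + 51)²) = -1924*(-852 + 48²) = -1924*(-852 + 2304) = -1924*1452 = -2793648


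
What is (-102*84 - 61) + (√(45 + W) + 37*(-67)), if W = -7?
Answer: -11108 + √38 ≈ -11102.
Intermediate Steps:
(-102*84 - 61) + (√(45 + W) + 37*(-67)) = (-102*84 - 61) + (√(45 - 7) + 37*(-67)) = (-8568 - 61) + (√38 - 2479) = -8629 + (-2479 + √38) = -11108 + √38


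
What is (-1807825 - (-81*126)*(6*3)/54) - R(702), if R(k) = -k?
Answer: -1803721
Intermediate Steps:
(-1807825 - (-81*126)*(6*3)/54) - R(702) = (-1807825 - (-81*126)*(6*3)/54) - (-1)*702 = (-1807825 - (-10206)*18*(1/54)) - 1*(-702) = (-1807825 - (-10206)/3) + 702 = (-1807825 - 1*(-3402)) + 702 = (-1807825 + 3402) + 702 = -1804423 + 702 = -1803721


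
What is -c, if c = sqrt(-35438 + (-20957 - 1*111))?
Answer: -I*sqrt(56506) ≈ -237.71*I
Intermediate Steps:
c = I*sqrt(56506) (c = sqrt(-35438 + (-20957 - 111)) = sqrt(-35438 - 21068) = sqrt(-56506) = I*sqrt(56506) ≈ 237.71*I)
-c = -I*sqrt(56506)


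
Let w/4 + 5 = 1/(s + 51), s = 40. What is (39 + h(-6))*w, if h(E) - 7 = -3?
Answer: -78088/91 ≈ -858.11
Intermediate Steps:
w = -1816/91 (w = -20 + 4/(40 + 51) = -20 + 4/91 = -1816/91 ≈ -19.956)
h(E) = 4 (h(E) = 7 - 3 = 4)
(39 + h(-6))*w = (39 + 4)*(-1816/91) = 43*(-1816/91) = -78088/91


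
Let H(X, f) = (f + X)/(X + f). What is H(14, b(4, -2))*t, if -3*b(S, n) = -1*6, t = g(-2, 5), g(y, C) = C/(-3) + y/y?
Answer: -⅔ ≈ -0.66667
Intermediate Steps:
g(y, C) = 1 - C/3 (g(y, C) = C*(-⅓) + 1 = -C/3 + 1 = 1 - C/3)
t = -⅔ (t = 1 - ⅓*5 = 1 - 5/3 = -⅔ ≈ -0.66667)
b(S, n) = 2 (b(S, n) = -(-1)*6/3 = -⅓*(-6) = 2)
H(X, f) = 1 (H(X, f) = (X + f)/(X + f) = 1)
H(14, b(4, -2))*t = 1*(-⅔) = -⅔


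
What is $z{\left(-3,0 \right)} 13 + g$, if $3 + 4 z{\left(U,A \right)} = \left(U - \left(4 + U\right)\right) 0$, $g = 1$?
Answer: $- \frac{35}{4} \approx -8.75$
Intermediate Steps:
$z{\left(U,A \right)} = - \frac{3}{4}$ ($z{\left(U,A \right)} = - \frac{3}{4} + \frac{\left(U - \left(4 + U\right)\right) 0}{4} = - \frac{3}{4} + \frac{\left(-4\right) 0}{4} = - \frac{3}{4} + \frac{1}{4} \cdot 0 = - \frac{3}{4} + 0 = - \frac{3}{4}$)
$z{\left(-3,0 \right)} 13 + g = \left(- \frac{3}{4}\right) 13 + 1 = - \frac{39}{4} + 1 = - \frac{35}{4}$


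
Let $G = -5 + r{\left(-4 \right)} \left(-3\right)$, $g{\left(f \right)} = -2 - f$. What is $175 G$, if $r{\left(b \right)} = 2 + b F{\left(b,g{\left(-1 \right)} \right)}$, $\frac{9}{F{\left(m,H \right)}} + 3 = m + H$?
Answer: $- \frac{8575}{2} \approx -4287.5$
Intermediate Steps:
$F{\left(m,H \right)} = \frac{9}{-3 + H + m}$ ($F{\left(m,H \right)} = \frac{9}{-3 + \left(m + H\right)} = \frac{9}{-3 + \left(H + m\right)} = \frac{9}{-3 + H + m}$)
$r{\left(b \right)} = 2 + \frac{9 b}{-4 + b}$ ($r{\left(b \right)} = 2 + b \frac{9}{-3 - 1 + b} = 2 + b \frac{9}{-4 + b} = 2 + \frac{9 b}{-4 + b}$)
$G = - \frac{49}{2}$ ($G = -5 + \frac{-8 + 11 \left(-4\right)}{-4 - 4} \left(-3\right) = -5 + \frac{-8 - 44}{-8} \left(-3\right) = -5 + \left(- \frac{1}{8}\right) \left(-52\right) \left(-3\right) = -5 + \frac{13}{2} \left(-3\right) = -5 - \frac{39}{2} = - \frac{49}{2} \approx -24.5$)
$175 G = 175 \left(- \frac{49}{2}\right) = - \frac{8575}{2}$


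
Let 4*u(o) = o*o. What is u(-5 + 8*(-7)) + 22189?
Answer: 92477/4 ≈ 23119.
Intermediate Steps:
u(o) = o**2/4 (u(o) = (o*o)/4 = o**2/4)
u(-5 + 8*(-7)) + 22189 = (-5 + 8*(-7))**2/4 + 22189 = (-5 - 56)**2/4 + 22189 = (1/4)*(-61)**2 + 22189 = (1/4)*3721 + 22189 = 3721/4 + 22189 = 92477/4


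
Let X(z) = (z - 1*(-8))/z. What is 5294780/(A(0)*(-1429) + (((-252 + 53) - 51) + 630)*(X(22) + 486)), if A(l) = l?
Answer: 2912129/101859 ≈ 28.590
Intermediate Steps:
X(z) = (8 + z)/z (X(z) = (z + 8)/z = (8 + z)/z)
5294780/(A(0)*(-1429) + (((-252 + 53) - 51) + 630)*(X(22) + 486)) = 5294780/(0*(-1429) + (((-252 + 53) - 51) + 630)*((8 + 22)/22 + 486)) = 5294780/(0 + ((-199 - 51) + 630)*((1/22)*30 + 486)) = 5294780/(0 + (-250 + 630)*(15/11 + 486)) = 5294780/(0 + 380*(5361/11)) = 5294780/(0 + 2037180/11) = 5294780/(2037180/11) = 5294780*(11/2037180) = 2912129/101859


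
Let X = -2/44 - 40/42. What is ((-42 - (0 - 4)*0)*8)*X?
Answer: 3688/11 ≈ 335.27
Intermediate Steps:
X = -461/462 (X = -2*1/44 - 40*1/42 = -1/22 - 20/21 = -461/462 ≈ -0.99784)
((-42 - (0 - 4)*0)*8)*X = ((-42 - (0 - 4)*0)*8)*(-461/462) = ((-42 - (-4)*0)*8)*(-461/462) = ((-42 - 1*0)*8)*(-461/462) = ((-42 + 0)*8)*(-461/462) = -42*8*(-461/462) = -336*(-461/462) = 3688/11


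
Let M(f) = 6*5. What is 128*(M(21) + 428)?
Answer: 58624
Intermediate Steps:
M(f) = 30
128*(M(21) + 428) = 128*(30 + 428) = 128*458 = 58624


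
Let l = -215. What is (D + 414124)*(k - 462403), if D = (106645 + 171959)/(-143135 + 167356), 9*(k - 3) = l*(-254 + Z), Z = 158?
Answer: -13845680739362560/72663 ≈ -1.9055e+11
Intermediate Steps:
k = 6889/3 (k = 3 + (-215*(-254 + 158))/9 = 3 + (-215*(-96))/9 = 3 + (1/9)*20640 = 3 + 6880/3 = 6889/3 ≈ 2296.3)
D = 278604/24221 ≈ 11.503
(D + 414124)*(k - 462403) = (278604/24221 + 414124)*(6889/3 - 462403) = (10030776008/24221)*(-1380320/3) = -13845680739362560/72663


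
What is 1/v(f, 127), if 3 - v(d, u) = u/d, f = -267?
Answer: 267/928 ≈ 0.28772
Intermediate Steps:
v(d, u) = 3 - u/d
1/v(f, 127) = 1/(3 - 1*127/(-267)) = 1/(3 - 1*127*(-1/267)) = 1/(3 + 127/267) = 1/(928/267) = 267/928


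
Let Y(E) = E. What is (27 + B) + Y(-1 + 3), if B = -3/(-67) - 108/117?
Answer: 24494/871 ≈ 28.122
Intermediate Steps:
B = -765/871 (B = -3*(-1/67) - 108*1/117 = 3/67 - 12/13 = -765/871 ≈ -0.87830)
(27 + B) + Y(-1 + 3) = (27 - 765/871) + (-1 + 3) = 22752/871 + 2 = 24494/871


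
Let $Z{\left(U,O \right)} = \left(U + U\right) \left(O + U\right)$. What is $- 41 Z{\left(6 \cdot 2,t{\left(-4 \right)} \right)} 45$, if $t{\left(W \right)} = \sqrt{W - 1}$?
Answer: $-531360 - 44280 i \sqrt{5} \approx -5.3136 \cdot 10^{5} - 99013.0 i$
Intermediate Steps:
$t{\left(W \right)} = \sqrt{-1 + W}$
$Z{\left(U,O \right)} = 2 U \left(O + U\right)$
$- 41 Z{\left(6 \cdot 2,t{\left(-4 \right)} \right)} 45 = - 41 \cdot 2 \cdot 6 \cdot 2 \left(\sqrt{-1 - 4} + 6 \cdot 2\right) 45 = - 41 \cdot 2 \cdot 12 \left(\sqrt{-5} + 12\right) 45 = - 41 \cdot 2 \cdot 12 \left(i \sqrt{5} + 12\right) 45 = - 41 \cdot 2 \cdot 12 \left(12 + i \sqrt{5}\right) 45 = - 41 \left(288 + 24 i \sqrt{5}\right) 45 = \left(-11808 - 984 i \sqrt{5}\right) 45 = -531360 - 44280 i \sqrt{5}$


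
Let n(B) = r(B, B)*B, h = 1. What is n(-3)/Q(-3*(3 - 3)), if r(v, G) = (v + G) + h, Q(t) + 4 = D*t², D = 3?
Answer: -15/4 ≈ -3.7500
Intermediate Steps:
Q(t) = -4 + 3*t²
r(v, G) = 1 + G + v (r(v, G) = (v + G) + 1 = (G + v) + 1 = 1 + G + v)
n(B) = B*(1 + 2*B) (n(B) = (1 + B + B)*B = (1 + 2*B)*B = B*(1 + 2*B))
n(-3)/Q(-3*(3 - 3)) = (-3*(1 + 2*(-3)))/(-4 + 3*(-3*(3 - 3))²) = (-3*(1 - 6))/(-4 + 3*(-3*0)²) = (-3*(-5))/(-4 + 3*0²) = 15/(-4 + 3*0) = 15/(-4 + 0) = 15/(-4) = -¼*15 = -15/4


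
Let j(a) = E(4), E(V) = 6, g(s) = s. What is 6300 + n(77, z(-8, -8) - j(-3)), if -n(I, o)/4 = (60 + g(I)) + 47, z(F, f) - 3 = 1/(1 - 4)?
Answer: 5564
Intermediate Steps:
z(F, f) = 8/3 (z(F, f) = 3 + 1/(1 - 4) = 3 + 1/(-3) = 3 - ⅓ = 8/3)
j(a) = 6
n(I, o) = -428 - 4*I (n(I, o) = -4*((60 + I) + 47) = -4*(107 + I) = -428 - 4*I)
6300 + n(77, z(-8, -8) - j(-3)) = 6300 + (-428 - 4*77) = 6300 + (-428 - 308) = 6300 - 736 = 5564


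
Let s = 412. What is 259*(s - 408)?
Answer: 1036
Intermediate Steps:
259*(s - 408) = 259*(412 - 408) = 259*4 = 1036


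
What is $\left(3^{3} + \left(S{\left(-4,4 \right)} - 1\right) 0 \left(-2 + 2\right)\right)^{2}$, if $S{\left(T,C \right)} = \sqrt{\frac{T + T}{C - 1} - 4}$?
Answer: $729$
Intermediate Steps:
$S{\left(T,C \right)} = \sqrt{-4 + \frac{2 T}{-1 + C}}$ ($S{\left(T,C \right)} = \sqrt{\frac{2 T}{-1 + C} - 4} = \sqrt{-4 + \frac{2 T}{-1 + C}}$)
$\left(3^{3} + \left(S{\left(-4,4 \right)} - 1\right) 0 \left(-2 + 2\right)\right)^{2} = \left(3^{3} + \left(\sqrt{2} \sqrt{\frac{2 - 4 - 8}{-1 + 4}} - 1\right) 0 \left(-2 + 2\right)\right)^{2} = \left(27 + \left(\sqrt{2} \sqrt{\frac{2 - 4 - 8}{3}} - 1\right) 0 \cdot 0\right)^{2} = \left(27 + \left(\sqrt{2} \sqrt{\frac{1}{3} \left(-10\right)} - 1\right) 0 \cdot 0\right)^{2} = \left(27 + \left(\sqrt{2} \sqrt{- \frac{10}{3}} - 1\right) 0 \cdot 0\right)^{2} = \left(27 + \left(\sqrt{2} \frac{i \sqrt{30}}{3} - 1\right) 0 \cdot 0\right)^{2} = \left(27 + \left(\frac{2 i \sqrt{15}}{3} - 1\right) 0 \cdot 0\right)^{2} = \left(27 + \left(-1 + \frac{2 i \sqrt{15}}{3}\right) 0 \cdot 0\right)^{2} = \left(27 + 0 \cdot 0\right)^{2} = \left(27 + 0\right)^{2} = 27^{2} = 729$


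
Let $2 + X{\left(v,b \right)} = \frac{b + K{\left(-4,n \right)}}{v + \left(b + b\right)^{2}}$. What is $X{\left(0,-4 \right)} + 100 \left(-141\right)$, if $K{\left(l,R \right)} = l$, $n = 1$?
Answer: $- \frac{112817}{8} \approx -14102.0$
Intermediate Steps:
$X{\left(v,b \right)} = -2 + \frac{-4 + b}{v + 4 b^{2}}$ ($X{\left(v,b \right)} = -2 + \frac{b - 4}{v + \left(b + b\right)^{2}} = -2 + \frac{-4 + b}{v + \left(2 b\right)^{2}} = -2 + \frac{-4 + b}{v + 4 b^{2}}$)
$X{\left(0,-4 \right)} + 100 \left(-141\right) = \frac{-4 - 4 - 8 \left(-4\right)^{2} - 0}{0 + 4 \left(-4\right)^{2}} + 100 \left(-141\right) = \frac{-4 - 4 - 128 + 0}{0 + 4 \cdot 16} - 14100 = \frac{-4 - 4 - 128 + 0}{0 + 64} - 14100 = \frac{1}{64} \left(-136\right) - 14100 = - \frac{17}{8} - 14100 = - \frac{112817}{8}$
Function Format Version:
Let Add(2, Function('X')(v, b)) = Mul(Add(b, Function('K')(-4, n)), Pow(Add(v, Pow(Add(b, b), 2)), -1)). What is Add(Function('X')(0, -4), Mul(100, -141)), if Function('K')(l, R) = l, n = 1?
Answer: Rational(-112817, 8) ≈ -14102.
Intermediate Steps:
Function('X')(v, b) = Add(-2, Mul(Pow(Add(v, Mul(4, Pow(b, 2))), -1), Add(-4, b))) (Function('X')(v, b) = Add(-2, Mul(Add(b, -4), Pow(Add(v, Pow(Add(b, b), 2)), -1))) = Add(-2, Mul(Add(-4, b), Pow(Add(v, Pow(Mul(2, b), 2)), -1))) = Add(-2, Mul(Add(-4, b), Pow(Add(v, Mul(4, Pow(b, 2))), -1))) = Add(-2, Mul(Pow(Add(v, Mul(4, Pow(b, 2))), -1), Add(-4, b))))
Add(Function('X')(0, -4), Mul(100, -141)) = Add(Mul(Pow(Add(0, Mul(4, Pow(-4, 2))), -1), Add(-4, -4, Mul(-8, Pow(-4, 2)), Mul(-2, 0))), Mul(100, -141)) = Add(Mul(Pow(Add(0, Mul(4, 16)), -1), Add(-4, -4, Mul(-8, 16), 0)), -14100) = Add(Mul(Pow(Add(0, 64), -1), Add(-4, -4, -128, 0)), -14100) = Add(Mul(Pow(64, -1), -136), -14100) = Add(Mul(Rational(1, 64), -136), -14100) = Add(Rational(-17, 8), -14100) = Rational(-112817, 8)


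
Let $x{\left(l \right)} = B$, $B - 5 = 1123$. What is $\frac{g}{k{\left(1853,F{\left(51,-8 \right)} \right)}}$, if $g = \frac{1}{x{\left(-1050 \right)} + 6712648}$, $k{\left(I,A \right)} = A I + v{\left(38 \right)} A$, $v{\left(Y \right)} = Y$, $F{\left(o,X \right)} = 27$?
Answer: $\frac{1}{342785261232} \approx 2.9173 \cdot 10^{-12}$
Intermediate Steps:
$B = 1128$ ($B = 5 + 1123 = 1128$)
$x{\left(l \right)} = 1128$
$k{\left(I,A \right)} = 38 A + A I$ ($k{\left(I,A \right)} = A I + 38 A = 38 A + A I$)
$g = \frac{1}{6713776}$ ($g = \frac{1}{1128 + 6712648} = \frac{1}{6713776} \approx 1.4895 \cdot 10^{-7}$)
$\frac{g}{k{\left(1853,F{\left(51,-8 \right)} \right)}} = \frac{1}{6713776 \cdot 27 \left(38 + 1853\right)} = \frac{1}{6713776 \cdot 27 \cdot 1891} = \frac{1}{6713776 \cdot 51057} = \frac{1}{6713776} \cdot \frac{1}{51057} = \frac{1}{342785261232}$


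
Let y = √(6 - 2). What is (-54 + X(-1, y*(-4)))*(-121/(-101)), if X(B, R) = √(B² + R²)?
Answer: -6534/101 + 121*√65/101 ≈ -55.034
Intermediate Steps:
y = 2 (y = √4 = 2)
(-54 + X(-1, y*(-4)))*(-121/(-101)) = (-54 + √((-1)² + (2*(-4))²))*(-121/(-101)) = (-54 + √(1 + (-8)²))*(-121*(-1/101)) = (-54 + √(1 + 64))*(121/101) = (-54 + √65)*(121/101) = -6534/101 + 121*√65/101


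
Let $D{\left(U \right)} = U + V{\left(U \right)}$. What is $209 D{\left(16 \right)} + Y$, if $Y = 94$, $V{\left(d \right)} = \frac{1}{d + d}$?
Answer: $\frac{110225}{32} \approx 3444.5$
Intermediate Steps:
$V{\left(d \right)} = \frac{1}{2 d}$
$D{\left(U \right)} = U + \frac{1}{2 U}$
$209 D{\left(16 \right)} + Y = 209 \left(16 + \frac{1}{2 \cdot 16}\right) + 94 = 209 \left(16 + \frac{1}{2} \cdot \frac{1}{16}\right) + 94 = 209 \left(16 + \frac{1}{32}\right) + 94 = 209 \cdot \frac{513}{32} + 94 = \frac{107217}{32} + 94 = \frac{110225}{32}$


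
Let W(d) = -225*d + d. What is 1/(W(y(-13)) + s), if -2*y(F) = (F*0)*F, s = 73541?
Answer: 1/73541 ≈ 1.3598e-5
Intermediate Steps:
y(F) = 0 (y(F) = -F*0*F/2 = -0*F = -½*0 = 0)
W(d) = -224*d
1/(W(y(-13)) + s) = 1/(-224*0 + 73541) = 1/(0 + 73541) = 1/73541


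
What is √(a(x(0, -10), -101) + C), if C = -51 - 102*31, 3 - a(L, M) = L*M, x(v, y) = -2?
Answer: 2*I*√853 ≈ 58.412*I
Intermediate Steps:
a(L, M) = 3 - L*M
C = -3213 (C = -51 - 3162 = -3213)
√(a(x(0, -10), -101) + C) = √((3 - 1*(-2)*(-101)) - 3213) = √((3 - 202) - 3213) = √(-199 - 3213) = √(-3412) = 2*I*√853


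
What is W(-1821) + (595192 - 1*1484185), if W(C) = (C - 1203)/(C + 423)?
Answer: -207134865/233 ≈ -8.8899e+5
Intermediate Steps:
W(C) = (-1203 + C)/(423 + C)
W(-1821) + (595192 - 1*1484185) = (-1203 - 1821)/(423 - 1821) + (595192 - 1*1484185) = -3024/(-1398) + (595192 - 1484185) = -1/1398*(-3024) - 888993 = 504/233 - 888993 = -207134865/233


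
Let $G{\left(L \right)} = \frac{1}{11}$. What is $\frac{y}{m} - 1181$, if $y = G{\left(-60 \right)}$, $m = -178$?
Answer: $- \frac{2312399}{1958} \approx -1181.0$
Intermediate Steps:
$G{\left(L \right)} = \frac{1}{11}$
$y = \frac{1}{11} \approx 0.090909$
$\frac{y}{m} - 1181 = \frac{1}{11 \left(-178\right)} - 1181 = \frac{1}{11} \left(- \frac{1}{178}\right) - 1181 = - \frac{1}{1958} - 1181 = - \frac{2312399}{1958}$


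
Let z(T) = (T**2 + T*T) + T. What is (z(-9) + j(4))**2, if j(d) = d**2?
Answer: 28561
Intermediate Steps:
z(T) = T + 2*T**2 (z(T) = (T**2 + T**2) + T = 2*T**2 + T = T + 2*T**2)
(z(-9) + j(4))**2 = (-9*(1 + 2*(-9)) + 4**2)**2 = (-9*(1 - 18) + 16)**2 = (-9*(-17) + 16)**2 = (153 + 16)**2 = 169**2 = 28561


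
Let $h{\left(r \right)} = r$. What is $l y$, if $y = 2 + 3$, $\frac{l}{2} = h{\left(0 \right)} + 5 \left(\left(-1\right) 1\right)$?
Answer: $-50$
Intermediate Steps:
$l = -10$ ($l = 2 \left(0 + 5 \left(\left(-1\right) 1\right)\right) = 2 \left(0 + 5 \left(-1\right)\right) = 2 \left(0 - 5\right) = 2 \left(-5\right) = -10$)
$y = 5$
$l y = \left(-10\right) 5 = -50$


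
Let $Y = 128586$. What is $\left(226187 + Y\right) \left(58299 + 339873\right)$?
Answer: $141260674956$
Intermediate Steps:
$\left(226187 + Y\right) \left(58299 + 339873\right) = \left(226187 + 128586\right) \left(58299 + 339873\right) = 354773 \cdot 398172 = 141260674956$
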